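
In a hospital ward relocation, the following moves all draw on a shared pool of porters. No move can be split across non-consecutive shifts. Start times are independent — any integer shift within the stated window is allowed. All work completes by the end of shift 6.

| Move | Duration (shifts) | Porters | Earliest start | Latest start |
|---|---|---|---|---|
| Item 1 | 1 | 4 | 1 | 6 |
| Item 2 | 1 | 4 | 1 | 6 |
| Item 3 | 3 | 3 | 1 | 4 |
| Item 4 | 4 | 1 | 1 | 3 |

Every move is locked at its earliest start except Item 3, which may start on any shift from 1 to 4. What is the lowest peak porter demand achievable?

9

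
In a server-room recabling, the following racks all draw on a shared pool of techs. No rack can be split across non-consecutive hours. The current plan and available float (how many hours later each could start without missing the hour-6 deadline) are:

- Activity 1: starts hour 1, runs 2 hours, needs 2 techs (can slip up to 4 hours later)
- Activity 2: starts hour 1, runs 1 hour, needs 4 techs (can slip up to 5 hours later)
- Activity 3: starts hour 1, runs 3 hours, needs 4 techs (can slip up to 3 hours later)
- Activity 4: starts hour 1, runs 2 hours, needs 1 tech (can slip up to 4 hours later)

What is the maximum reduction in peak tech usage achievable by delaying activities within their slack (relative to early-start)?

7

Early-start peak: h1:11  h2:7  h3:4  h4:0  h5:0  h6:0 ⇒ 11.
Leveled (Activity 1@1, Activity 2@3, Activity 3@4, Activity 4@1): h1:3  h2:3  h3:4  h4:4  h5:4  h6:4 ⇒ 4.
Reduction 11 − 4 = 7.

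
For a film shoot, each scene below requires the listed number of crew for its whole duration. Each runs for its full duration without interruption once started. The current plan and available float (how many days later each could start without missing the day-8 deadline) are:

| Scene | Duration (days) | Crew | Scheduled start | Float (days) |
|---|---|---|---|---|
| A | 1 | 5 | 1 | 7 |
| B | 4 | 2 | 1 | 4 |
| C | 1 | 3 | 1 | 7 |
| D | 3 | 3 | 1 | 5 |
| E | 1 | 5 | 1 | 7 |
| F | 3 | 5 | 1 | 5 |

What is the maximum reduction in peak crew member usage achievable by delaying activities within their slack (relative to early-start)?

16

Early-start peak: d1:23  d2:10  d3:10  d4:2  d5:0  d6:0  d7:0  d8:0 ⇒ 23.
Leveled (A@1, B@1, C@5, D@3, E@2, F@6): d1:7  d2:7  d3:5  d4:5  d5:6  d6:5  d7:5  d8:5 ⇒ 7.
Reduction 23 − 7 = 16.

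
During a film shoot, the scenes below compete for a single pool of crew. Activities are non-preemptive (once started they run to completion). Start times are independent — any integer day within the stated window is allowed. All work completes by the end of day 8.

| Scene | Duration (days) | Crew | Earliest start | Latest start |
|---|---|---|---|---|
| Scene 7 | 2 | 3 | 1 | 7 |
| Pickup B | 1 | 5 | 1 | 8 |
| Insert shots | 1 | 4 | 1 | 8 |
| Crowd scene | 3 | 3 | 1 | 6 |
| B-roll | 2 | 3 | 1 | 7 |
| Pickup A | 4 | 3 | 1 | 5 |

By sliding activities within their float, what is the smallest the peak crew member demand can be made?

6

Early-start (Scene 7@1, Pickup B@1, Insert shots@1, Crowd scene@1, B-roll@1, Pickup A@1) gives peak 21: d1:21  d2:12  d3:6  d4:3  d5:0  d6:0  d7:0  d8:0.
Shift Pickup B→3, Insert shots→4, Crowd scene→5, Pickup A→5.
Schedule Scene 7@1, Pickup B@3, Insert shots@4, Crowd scene@5, B-roll@1, Pickup A@5: d1:6  d2:6  d3:5  d4:4  d5:6  d6:6  d7:6  d8:3 — peak 6.
Total crew member-days = 42 over 8 days ⇒ peak ≥ ⌈42/8⌉ = 6, so 6 is optimal.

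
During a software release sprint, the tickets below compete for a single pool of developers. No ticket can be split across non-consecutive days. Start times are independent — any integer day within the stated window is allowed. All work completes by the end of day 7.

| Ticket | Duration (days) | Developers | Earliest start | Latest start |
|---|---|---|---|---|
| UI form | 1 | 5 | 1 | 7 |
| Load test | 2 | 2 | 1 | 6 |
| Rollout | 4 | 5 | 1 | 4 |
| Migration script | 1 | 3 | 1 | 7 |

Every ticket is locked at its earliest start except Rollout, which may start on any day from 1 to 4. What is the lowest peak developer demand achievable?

Rollout@1: d1:15  d2:7  d3:5  d4:5  d5:0  d6:0  d7:0 → peak 15
Rollout@2: d1:10  d2:7  d3:5  d4:5  d5:5  d6:0  d7:0 → peak 10
Rollout@3: d1:10  d2:2  d3:5  d4:5  d5:5  d6:5  d7:0 → peak 10
Rollout@4: d1:10  d2:2  d3:0  d4:5  d5:5  d6:5  d7:5 → peak 10
Best is Rollout@2, peak 10.

10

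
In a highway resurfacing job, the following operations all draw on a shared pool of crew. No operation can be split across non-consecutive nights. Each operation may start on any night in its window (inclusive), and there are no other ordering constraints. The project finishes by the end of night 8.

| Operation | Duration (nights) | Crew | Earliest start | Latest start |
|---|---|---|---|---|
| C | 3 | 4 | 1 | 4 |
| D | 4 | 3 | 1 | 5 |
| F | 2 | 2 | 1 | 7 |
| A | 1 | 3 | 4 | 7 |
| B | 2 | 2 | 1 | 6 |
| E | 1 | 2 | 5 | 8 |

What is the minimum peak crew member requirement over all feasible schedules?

5

Early-start (C@1, D@1, F@1, A@4, B@1, E@5) gives peak 11: n1:11  n2:11  n3:7  n4:6  n5:2  n6:0  n7:0  n8:0.
Shift D→5, F→4, B→6, E→8.
Schedule C@1, D@5, F@4, A@4, B@6, E@8: n1:4  n2:4  n3:4  n4:5  n5:5  n6:5  n7:5  n8:5 — peak 5.
Total crew member-nights = 37 over 8 nights ⇒ peak ≥ ⌈37/8⌉ = 5, so 5 is optimal.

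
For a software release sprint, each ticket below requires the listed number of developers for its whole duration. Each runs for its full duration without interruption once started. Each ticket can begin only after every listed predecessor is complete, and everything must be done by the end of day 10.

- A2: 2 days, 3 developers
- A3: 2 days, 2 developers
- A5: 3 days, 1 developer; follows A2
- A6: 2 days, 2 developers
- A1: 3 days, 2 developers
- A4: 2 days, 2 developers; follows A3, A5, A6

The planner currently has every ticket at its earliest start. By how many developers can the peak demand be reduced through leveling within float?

Early-start peak: d1:9  d2:9  d3:3  d4:1  d5:1  d6:2  d7:2  d8:0  d9:0  d10:0 ⇒ 9.
Leveled (A2@1, A3@3, A5@3, A6@5, A1@6, A4@7): d1:3  d2:3  d3:3  d4:3  d5:3  d6:4  d7:4  d8:4  d9:0  d10:0 ⇒ 4.
Reduction 9 − 4 = 5.

5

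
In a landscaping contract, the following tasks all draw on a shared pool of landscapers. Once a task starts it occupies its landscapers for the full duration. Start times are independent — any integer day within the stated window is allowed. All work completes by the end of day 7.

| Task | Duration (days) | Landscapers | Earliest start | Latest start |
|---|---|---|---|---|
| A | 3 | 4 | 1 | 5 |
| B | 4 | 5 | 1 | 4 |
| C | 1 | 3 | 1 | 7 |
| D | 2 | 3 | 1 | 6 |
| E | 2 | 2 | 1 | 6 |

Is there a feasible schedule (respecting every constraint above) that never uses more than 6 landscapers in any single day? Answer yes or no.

Total landscaper-days = 45; over 7 days the average is 45/7 > 6, so some day must exceed 6.

no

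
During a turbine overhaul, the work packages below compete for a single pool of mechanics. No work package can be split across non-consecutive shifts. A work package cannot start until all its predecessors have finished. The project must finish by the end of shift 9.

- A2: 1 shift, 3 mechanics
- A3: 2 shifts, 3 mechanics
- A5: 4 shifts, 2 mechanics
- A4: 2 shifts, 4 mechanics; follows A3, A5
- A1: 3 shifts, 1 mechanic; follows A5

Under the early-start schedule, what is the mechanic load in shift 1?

8

At early start, shift 1 has: A2, A3, A5.
Demand: 3 + 3 + 2 = 8.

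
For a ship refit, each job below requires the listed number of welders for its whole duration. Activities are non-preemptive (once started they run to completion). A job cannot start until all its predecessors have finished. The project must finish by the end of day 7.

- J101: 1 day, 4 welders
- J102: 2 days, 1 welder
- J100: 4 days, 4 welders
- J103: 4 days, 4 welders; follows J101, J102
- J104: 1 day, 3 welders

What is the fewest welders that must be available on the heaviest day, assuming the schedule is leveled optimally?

8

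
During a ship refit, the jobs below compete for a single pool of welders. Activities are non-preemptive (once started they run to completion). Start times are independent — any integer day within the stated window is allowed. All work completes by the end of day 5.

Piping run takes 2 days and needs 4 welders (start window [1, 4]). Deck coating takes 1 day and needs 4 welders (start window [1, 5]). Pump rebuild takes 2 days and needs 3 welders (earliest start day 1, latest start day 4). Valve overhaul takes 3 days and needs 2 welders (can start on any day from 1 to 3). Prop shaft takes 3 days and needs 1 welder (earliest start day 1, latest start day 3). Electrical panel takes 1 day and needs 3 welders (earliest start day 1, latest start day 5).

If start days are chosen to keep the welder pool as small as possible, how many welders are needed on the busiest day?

7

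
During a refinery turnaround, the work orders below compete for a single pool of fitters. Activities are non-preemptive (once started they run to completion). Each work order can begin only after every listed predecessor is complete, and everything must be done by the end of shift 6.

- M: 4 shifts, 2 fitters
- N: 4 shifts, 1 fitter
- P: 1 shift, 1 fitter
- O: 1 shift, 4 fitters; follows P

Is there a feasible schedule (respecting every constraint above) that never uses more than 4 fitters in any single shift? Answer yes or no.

yes

Schedule M@1, N@1, P@1, O@5: s1:4  s2:3  s3:3  s4:3  s5:4  s6:0 — peak 4 ≤ 4.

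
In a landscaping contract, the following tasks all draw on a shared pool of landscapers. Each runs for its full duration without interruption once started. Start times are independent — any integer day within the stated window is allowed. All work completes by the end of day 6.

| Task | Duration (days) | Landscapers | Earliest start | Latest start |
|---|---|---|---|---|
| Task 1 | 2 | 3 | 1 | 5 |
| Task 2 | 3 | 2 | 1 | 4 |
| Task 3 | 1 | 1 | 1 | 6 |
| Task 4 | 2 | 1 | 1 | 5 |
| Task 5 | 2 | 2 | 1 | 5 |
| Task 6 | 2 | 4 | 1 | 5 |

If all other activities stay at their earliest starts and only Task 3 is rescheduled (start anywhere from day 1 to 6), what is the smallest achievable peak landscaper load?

Task 3@1: d1:13  d2:12  d3:2  d4:0  d5:0  d6:0 → peak 13
Task 3@2: d1:12  d2:13  d3:2  d4:0  d5:0  d6:0 → peak 13
Task 3@3: d1:12  d2:12  d3:3  d4:0  d5:0  d6:0 → peak 12
Task 3@4: d1:12  d2:12  d3:2  d4:1  d5:0  d6:0 → peak 12
Task 3@5: d1:12  d2:12  d3:2  d4:0  d5:1  d6:0 → peak 12
Task 3@6: d1:12  d2:12  d3:2  d4:0  d5:0  d6:1 → peak 12
Best is Task 3@3, peak 12.

12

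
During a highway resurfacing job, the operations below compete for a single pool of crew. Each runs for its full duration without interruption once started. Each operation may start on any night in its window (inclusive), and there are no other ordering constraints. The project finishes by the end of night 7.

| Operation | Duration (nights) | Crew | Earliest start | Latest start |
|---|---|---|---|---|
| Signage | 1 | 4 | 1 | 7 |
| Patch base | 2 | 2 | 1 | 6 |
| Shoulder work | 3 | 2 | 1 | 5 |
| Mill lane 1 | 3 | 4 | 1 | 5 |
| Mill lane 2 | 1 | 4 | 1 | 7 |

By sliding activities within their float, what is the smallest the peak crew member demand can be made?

6

Early-start (Signage@1, Patch base@1, Shoulder work@1, Mill lane 1@1, Mill lane 2@1) gives peak 16: n1:16  n2:8  n3:6  n4:0  n5:0  n6:0  n7:0.
Shift Shoulder work→2, Mill lane 1→3, Mill lane 2→6.
Schedule Signage@1, Patch base@1, Shoulder work@2, Mill lane 1@3, Mill lane 2@6: n1:6  n2:4  n3:6  n4:6  n5:4  n6:4  n7:0 — peak 6.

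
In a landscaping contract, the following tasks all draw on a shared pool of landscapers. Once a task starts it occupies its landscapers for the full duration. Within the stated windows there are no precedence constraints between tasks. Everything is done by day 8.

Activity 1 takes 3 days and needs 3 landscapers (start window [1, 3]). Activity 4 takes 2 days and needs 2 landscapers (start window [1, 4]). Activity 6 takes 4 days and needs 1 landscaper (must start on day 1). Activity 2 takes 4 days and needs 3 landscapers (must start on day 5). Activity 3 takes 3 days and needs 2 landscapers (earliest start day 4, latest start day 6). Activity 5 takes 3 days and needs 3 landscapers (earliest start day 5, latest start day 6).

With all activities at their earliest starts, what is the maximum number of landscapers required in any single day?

Early-start schedule: Activity 1@1, Activity 4@1, Activity 6@1, Activity 2@5, Activity 3@4, Activity 5@5.
Load per day: day 1: 6, day 2: 6, day 3: 4, day 4: 3, day 5: 8, day 6: 8, day 7: 6, day 8: 3.
Peak is 8.

8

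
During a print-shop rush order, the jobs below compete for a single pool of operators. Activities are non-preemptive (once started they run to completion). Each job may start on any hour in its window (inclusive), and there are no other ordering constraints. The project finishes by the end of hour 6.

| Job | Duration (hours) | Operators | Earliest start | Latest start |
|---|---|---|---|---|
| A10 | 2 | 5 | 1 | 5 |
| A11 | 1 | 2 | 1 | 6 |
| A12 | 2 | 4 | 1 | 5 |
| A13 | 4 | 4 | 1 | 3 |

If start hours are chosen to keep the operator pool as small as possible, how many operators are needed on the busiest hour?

8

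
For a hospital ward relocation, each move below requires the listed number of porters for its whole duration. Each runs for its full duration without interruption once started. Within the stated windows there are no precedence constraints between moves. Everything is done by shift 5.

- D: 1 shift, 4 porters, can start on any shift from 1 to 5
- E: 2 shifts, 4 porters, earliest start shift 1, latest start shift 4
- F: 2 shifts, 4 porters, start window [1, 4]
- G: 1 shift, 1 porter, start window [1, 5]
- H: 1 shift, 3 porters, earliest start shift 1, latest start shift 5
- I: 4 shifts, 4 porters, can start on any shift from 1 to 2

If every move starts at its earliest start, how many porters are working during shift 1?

20

At early start, shift 1 has: D, E, F, G, H, I.
Demand: 4 + 4 + 4 + 1 + 3 + 4 = 20.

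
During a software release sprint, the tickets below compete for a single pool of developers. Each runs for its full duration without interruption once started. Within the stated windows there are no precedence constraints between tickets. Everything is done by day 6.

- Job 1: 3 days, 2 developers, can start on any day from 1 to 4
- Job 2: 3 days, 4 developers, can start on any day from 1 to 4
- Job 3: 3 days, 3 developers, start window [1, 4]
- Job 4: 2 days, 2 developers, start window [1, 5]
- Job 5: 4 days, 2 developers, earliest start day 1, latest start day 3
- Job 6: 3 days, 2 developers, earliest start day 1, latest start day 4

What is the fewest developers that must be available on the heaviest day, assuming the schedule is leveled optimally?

Early-start (Job 1@1, Job 2@1, Job 3@1, Job 4@1, Job 5@1, Job 6@1) gives peak 15: d1:15  d2:15  d3:13  d4:2  d5:0  d6:0.
Shift Job 3→4, Job 5→3, Job 6→4.
Schedule Job 1@1, Job 2@1, Job 3@4, Job 4@1, Job 5@3, Job 6@4: d1:8  d2:8  d3:8  d4:7  d5:7  d6:7 — peak 8.
Total developer-days = 45 over 6 days ⇒ peak ≥ ⌈45/6⌉ = 8, so 8 is optimal.

8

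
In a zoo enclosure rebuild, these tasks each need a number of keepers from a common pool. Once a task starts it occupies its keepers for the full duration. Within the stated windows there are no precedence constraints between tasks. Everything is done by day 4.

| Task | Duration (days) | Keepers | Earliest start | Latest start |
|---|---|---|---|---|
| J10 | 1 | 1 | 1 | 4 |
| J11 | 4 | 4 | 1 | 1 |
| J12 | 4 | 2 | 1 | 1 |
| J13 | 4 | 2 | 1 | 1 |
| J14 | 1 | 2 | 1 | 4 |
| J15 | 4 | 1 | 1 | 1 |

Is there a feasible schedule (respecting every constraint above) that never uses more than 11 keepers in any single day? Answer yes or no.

yes

Schedule J10@1, J11@1, J12@1, J13@1, J14@2, J15@1: d1:10  d2:11  d3:9  d4:9 — peak 11 ≤ 11.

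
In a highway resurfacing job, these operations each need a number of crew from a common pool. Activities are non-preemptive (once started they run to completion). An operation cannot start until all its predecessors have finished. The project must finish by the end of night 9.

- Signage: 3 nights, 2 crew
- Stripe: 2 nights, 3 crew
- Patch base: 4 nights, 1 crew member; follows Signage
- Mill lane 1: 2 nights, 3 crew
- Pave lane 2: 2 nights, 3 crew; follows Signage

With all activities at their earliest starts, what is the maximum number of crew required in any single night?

Early-start schedule: Signage@1, Stripe@1, Patch base@4, Mill lane 1@1, Pave lane 2@4.
Load per night: night 1: 8, night 2: 8, night 3: 2, night 4: 4, night 5: 4, night 6: 1, night 7: 1, night 8: 0, night 9: 0.
Peak is 8.

8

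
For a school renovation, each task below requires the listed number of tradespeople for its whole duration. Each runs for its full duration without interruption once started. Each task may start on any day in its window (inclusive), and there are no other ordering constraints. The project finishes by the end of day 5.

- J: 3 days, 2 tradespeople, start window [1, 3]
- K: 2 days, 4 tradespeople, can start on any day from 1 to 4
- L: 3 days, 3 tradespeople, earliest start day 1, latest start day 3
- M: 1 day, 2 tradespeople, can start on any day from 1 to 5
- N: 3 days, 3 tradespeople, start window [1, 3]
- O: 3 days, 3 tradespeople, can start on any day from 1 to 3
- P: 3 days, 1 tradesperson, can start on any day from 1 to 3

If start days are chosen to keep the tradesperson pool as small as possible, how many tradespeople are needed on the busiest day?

12

Early-start (J@1, K@1, L@1, M@1, N@1, O@1, P@1) gives peak 18: d1:18  d2:16  d3:12  d4:0  d5:0.
Shift N→2, O→3, P→3.
Schedule J@1, K@1, L@1, M@1, N@2, O@3, P@3: d1:11  d2:12  d3:12  d4:7  d5:4 — peak 12.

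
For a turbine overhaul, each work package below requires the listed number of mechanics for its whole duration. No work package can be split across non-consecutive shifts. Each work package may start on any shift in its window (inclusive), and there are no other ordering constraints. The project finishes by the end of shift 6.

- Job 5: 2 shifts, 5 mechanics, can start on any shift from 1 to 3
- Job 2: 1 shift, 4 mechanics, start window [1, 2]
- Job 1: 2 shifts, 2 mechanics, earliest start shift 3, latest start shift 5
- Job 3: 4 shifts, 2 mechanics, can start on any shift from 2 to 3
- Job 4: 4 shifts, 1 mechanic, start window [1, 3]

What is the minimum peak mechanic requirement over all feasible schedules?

Early-start (Job 5@1, Job 2@1, Job 1@3, Job 3@2, Job 4@1) gives peak 10: s1:10  s2:8  s3:5  s4:5  s5:2  s6:0.
Shift Job 5→2, Job 1→4.
Schedule Job 5@2, Job 2@1, Job 1@4, Job 3@2, Job 4@1: s1:5  s2:8  s3:8  s4:5  s5:4  s6:0 — peak 8.

8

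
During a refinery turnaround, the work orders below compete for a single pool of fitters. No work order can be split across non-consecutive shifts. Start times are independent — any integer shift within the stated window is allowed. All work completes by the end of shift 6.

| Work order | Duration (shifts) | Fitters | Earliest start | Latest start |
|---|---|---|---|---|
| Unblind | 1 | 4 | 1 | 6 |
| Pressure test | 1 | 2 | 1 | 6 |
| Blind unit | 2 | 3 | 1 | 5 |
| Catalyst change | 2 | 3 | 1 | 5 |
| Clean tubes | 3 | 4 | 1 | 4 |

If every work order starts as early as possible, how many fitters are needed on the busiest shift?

16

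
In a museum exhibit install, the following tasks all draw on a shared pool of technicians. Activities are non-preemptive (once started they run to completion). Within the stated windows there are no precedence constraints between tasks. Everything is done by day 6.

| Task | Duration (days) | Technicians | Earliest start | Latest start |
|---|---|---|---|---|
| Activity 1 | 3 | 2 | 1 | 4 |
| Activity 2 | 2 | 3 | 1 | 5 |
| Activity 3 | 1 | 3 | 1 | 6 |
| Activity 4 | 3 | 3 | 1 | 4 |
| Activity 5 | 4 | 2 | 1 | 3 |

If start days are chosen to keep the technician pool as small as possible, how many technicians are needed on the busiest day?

Early-start (Activity 1@1, Activity 2@1, Activity 3@1, Activity 4@1, Activity 5@1) gives peak 13: d1:13  d2:10  d3:7  d4:2  d5:0  d6:0.
Shift Activity 3→3, Activity 4→4.
Schedule Activity 1@1, Activity 2@1, Activity 3@3, Activity 4@4, Activity 5@1: d1:7  d2:7  d3:7  d4:5  d5:3  d6:3 — peak 7.

7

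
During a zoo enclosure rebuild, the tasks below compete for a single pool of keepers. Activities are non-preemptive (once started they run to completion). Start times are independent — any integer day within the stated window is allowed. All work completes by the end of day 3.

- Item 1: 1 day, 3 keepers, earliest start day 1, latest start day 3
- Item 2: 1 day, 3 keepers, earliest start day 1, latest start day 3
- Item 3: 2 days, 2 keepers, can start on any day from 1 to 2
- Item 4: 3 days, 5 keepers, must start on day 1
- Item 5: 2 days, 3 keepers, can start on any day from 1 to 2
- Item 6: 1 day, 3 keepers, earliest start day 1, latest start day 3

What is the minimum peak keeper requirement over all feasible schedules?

Early-start (Item 1@1, Item 2@1, Item 3@1, Item 4@1, Item 5@1, Item 6@1) gives peak 19: d1:19  d2:10  d3:5.
Shift Item 5→2, Item 6→2.
Schedule Item 1@1, Item 2@1, Item 3@1, Item 4@1, Item 5@2, Item 6@2: d1:13  d2:13  d3:8 — peak 13.

13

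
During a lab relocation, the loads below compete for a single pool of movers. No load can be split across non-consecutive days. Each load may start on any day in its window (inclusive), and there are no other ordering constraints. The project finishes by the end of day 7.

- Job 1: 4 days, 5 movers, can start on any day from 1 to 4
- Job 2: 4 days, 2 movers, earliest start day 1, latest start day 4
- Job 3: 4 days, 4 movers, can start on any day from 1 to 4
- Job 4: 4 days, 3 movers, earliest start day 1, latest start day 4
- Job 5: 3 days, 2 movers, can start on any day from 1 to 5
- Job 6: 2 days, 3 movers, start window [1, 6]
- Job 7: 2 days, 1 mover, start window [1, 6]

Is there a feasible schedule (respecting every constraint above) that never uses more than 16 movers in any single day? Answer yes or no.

yes

Schedule Job 1@1, Job 2@1, Job 3@1, Job 4@1, Job 5@5, Job 6@5, Job 7@5: d1:14  d2:14  d3:14  d4:14  d5:6  d6:6  d7:2 — peak 14 ≤ 16.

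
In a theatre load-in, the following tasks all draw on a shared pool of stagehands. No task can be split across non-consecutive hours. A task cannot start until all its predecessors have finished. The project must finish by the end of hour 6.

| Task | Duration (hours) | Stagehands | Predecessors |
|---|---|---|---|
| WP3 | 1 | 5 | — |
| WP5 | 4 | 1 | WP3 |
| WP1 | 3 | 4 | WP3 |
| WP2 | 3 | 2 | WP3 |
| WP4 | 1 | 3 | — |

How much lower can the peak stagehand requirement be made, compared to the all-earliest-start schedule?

Early-start peak: h1:8  h2:7  h3:7  h4:7  h5:1  h6:0 ⇒ 8.
Leveled (WP3@1, WP5@2, WP1@2, WP2@2, WP4@5): h1:5  h2:7  h3:7  h4:7  h5:4  h6:0 ⇒ 7.
Reduction 8 − 7 = 1.

1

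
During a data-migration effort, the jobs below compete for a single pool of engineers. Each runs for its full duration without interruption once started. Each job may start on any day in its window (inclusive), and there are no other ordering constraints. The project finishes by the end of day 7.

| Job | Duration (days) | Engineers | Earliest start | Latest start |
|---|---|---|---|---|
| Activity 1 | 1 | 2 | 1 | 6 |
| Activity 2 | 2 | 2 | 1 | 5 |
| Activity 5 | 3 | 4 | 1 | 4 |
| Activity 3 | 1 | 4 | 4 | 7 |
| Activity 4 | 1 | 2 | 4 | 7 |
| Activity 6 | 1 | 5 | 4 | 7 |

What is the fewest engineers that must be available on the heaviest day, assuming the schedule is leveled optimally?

Early-start (Activity 1@1, Activity 2@1, Activity 5@1, Activity 3@4, Activity 4@4, Activity 6@4) gives peak 11: d1:8  d2:6  d3:4  d4:11  d5:0  d6:0  d7:0.
Shift Activity 1→4, Activity 2→4, Activity 3→6, Activity 4→5, Activity 6→7.
Schedule Activity 1@4, Activity 2@4, Activity 5@1, Activity 3@6, Activity 4@5, Activity 6@7: d1:4  d2:4  d3:4  d4:4  d5:4  d6:4  d7:5 — peak 5.
Total engineer-days = 29 over 7 days ⇒ peak ≥ ⌈29/7⌉ = 5, so 5 is optimal.

5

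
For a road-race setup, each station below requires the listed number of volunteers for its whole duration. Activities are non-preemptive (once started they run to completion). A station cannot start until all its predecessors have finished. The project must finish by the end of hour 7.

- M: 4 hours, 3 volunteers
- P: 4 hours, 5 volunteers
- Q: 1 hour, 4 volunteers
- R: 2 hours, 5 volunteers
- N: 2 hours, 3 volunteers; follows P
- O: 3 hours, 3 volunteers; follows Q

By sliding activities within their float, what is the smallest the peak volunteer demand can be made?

Early-start (M@1, P@1, Q@1, R@1, N@5, O@2) gives peak 17: h1:17  h2:16  h3:11  h4:11  h5:3  h6:3  h7:0.
Shift M→4, R→2, O→5.
Schedule M@4, P@1, Q@1, R@2, N@5, O@5: h1:9  h2:10  h3:10  h4:8  h5:9  h6:9  h7:6 — peak 10.

10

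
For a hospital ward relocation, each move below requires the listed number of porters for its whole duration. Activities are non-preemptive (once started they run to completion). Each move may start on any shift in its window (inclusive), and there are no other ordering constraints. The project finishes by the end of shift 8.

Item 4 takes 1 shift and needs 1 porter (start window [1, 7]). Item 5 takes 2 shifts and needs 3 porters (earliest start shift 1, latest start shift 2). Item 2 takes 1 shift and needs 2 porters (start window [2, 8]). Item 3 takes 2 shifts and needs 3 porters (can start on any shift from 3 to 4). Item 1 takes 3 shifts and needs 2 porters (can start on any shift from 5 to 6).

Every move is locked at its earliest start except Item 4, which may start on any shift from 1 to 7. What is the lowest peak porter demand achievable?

5

Item 4@1: s1:4  s2:5  s3:3  s4:3  s5:2  s6:2  s7:2  s8:0 → peak 5
Item 4@2: s1:3  s2:6  s3:3  s4:3  s5:2  s6:2  s7:2  s8:0 → peak 6
Item 4@3: s1:3  s2:5  s3:4  s4:3  s5:2  s6:2  s7:2  s8:0 → peak 5
Item 4@4: s1:3  s2:5  s3:3  s4:4  s5:2  s6:2  s7:2  s8:0 → peak 5
Item 4@5: s1:3  s2:5  s3:3  s4:3  s5:3  s6:2  s7:2  s8:0 → peak 5
Item 4@6: s1:3  s2:5  s3:3  s4:3  s5:2  s6:3  s7:2  s8:0 → peak 5
Item 4@7: s1:3  s2:5  s3:3  s4:3  s5:2  s6:2  s7:3  s8:0 → peak 5
Best is Item 4@1, peak 5.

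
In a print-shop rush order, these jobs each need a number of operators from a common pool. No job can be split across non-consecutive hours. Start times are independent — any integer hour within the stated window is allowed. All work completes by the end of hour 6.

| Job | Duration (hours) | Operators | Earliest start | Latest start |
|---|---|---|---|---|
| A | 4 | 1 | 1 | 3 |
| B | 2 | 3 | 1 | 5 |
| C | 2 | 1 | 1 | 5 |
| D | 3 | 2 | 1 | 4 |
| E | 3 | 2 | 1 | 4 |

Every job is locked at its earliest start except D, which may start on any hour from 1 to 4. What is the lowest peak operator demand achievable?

7

D@1: h1:9  h2:9  h3:5  h4:1  h5:0  h6:0 → peak 9
D@2: h1:7  h2:9  h3:5  h4:3  h5:0  h6:0 → peak 9
D@3: h1:7  h2:7  h3:5  h4:3  h5:2  h6:0 → peak 7
D@4: h1:7  h2:7  h3:3  h4:3  h5:2  h6:2 → peak 7
Best is D@3, peak 7.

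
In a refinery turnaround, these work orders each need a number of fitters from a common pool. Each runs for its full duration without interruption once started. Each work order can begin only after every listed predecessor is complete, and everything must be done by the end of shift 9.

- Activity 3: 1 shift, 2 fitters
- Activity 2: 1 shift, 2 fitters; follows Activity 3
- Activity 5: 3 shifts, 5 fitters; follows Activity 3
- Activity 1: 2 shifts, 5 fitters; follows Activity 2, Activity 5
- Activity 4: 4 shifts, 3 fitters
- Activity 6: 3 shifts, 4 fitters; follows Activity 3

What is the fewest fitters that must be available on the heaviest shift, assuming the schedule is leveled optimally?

7

Early-start (Activity 3@1, Activity 2@2, Activity 5@2, Activity 1@5, Activity 4@1, Activity 6@2) gives peak 14: s1:5  s2:14  s3:12  s4:12  s5:5  s6:5  s7:0  s8:0  s9:0.
Shift Activity 2→5, Activity 5→5, Activity 1→8.
Schedule Activity 3@1, Activity 2@5, Activity 5@5, Activity 1@8, Activity 4@1, Activity 6@2: s1:5  s2:7  s3:7  s4:7  s5:7  s6:5  s7:5  s8:5  s9:5 — peak 7.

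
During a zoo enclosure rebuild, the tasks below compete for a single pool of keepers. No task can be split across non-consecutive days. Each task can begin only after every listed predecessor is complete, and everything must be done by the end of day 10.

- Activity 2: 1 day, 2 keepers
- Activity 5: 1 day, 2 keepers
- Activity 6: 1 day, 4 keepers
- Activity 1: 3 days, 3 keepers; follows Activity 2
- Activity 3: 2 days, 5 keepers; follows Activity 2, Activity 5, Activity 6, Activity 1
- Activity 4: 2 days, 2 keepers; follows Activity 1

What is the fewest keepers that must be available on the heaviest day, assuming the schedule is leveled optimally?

Early-start (Activity 2@1, Activity 5@1, Activity 6@1, Activity 1@2, Activity 3@5, Activity 4@5) gives peak 8: d1:8  d2:3  d3:3  d4:3  d5:7  d6:7  d7:0  d8:0  d9:0  d10:0.
Shift Activity 6→2, Activity 1→3, Activity 3→6, Activity 4→8.
Schedule Activity 2@1, Activity 5@1, Activity 6@2, Activity 1@3, Activity 3@6, Activity 4@8: d1:4  d2:4  d3:3  d4:3  d5:3  d6:5  d7:5  d8:2  d9:2  d10:0 — peak 5.

5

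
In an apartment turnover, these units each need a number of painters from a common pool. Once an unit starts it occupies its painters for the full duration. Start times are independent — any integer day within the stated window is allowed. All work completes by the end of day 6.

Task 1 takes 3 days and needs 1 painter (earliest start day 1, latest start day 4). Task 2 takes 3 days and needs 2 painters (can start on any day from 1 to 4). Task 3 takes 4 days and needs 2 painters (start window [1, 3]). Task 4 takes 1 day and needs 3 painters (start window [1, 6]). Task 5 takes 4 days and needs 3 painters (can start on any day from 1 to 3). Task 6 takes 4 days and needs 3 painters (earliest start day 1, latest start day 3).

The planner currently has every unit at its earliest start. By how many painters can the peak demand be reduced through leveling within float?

4

Early-start peak: d1:14  d2:11  d3:11  d4:8  d5:0  d6:0 ⇒ 14.
Leveled (Task 1@1, Task 2@4, Task 3@1, Task 4@1, Task 5@1, Task 6@2): d1:9  d2:9  d3:9  d4:10  d5:5  d6:2 ⇒ 10.
Reduction 14 − 10 = 4.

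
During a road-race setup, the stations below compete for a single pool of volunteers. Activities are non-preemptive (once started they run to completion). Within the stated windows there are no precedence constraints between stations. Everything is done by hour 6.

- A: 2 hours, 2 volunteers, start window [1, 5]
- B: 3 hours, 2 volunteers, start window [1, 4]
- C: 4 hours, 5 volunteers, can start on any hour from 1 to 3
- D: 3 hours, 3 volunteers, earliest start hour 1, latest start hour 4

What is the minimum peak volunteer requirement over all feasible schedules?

8

Early-start (A@1, B@1, C@1, D@1) gives peak 12: h1:12  h2:12  h3:10  h4:5  h5:0  h6:0.
Shift C→3, D→4.
Schedule A@1, B@1, C@3, D@4: h1:4  h2:4  h3:7  h4:8  h5:8  h6:8 — peak 8.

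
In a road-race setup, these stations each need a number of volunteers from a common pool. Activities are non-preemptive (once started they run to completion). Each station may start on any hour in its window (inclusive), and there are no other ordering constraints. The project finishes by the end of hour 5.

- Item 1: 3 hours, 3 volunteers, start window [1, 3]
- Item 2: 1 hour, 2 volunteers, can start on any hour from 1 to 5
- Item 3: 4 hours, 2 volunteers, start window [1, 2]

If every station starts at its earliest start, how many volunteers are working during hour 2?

At early start, hour 2 has: Item 1, Item 3.
Demand: 3 + 2 = 5.

5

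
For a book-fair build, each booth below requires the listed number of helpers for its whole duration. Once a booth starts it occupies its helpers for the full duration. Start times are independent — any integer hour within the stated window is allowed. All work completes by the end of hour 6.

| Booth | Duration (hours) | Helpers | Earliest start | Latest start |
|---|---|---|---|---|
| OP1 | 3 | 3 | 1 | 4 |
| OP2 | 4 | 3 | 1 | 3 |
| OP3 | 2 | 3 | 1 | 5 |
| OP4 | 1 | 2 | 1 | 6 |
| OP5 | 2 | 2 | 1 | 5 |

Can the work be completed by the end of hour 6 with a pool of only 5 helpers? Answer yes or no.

Total helper-hours = 33; over 6 hours the average is 33/6 > 5, so some hour must exceed 5.

no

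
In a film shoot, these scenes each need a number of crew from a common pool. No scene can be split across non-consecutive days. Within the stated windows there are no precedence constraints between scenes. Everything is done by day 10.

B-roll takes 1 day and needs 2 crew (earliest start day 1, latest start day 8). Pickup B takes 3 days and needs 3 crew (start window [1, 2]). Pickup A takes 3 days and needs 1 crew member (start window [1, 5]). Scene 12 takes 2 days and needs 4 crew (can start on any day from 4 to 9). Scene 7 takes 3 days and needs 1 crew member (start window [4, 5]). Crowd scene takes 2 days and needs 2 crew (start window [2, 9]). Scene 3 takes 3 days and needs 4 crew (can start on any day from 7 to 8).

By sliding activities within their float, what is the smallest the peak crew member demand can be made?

5

Early-start (B-roll@1, Pickup B@1, Pickup A@1, Scene 12@4, Scene 7@4, Crowd scene@2, Scene 3@7) gives peak 6: d1:6  d2:6  d3:6  d4:5  d5:5  d6:1  d7:4  d8:4  d9:4  d10:0.
Shift Pickup A→2, Scene 7→5, Crowd scene→6, Scene 3→8.
Schedule B-roll@1, Pickup B@1, Pickup A@2, Scene 12@4, Scene 7@5, Crowd scene@6, Scene 3@8: d1:5  d2:4  d3:4  d4:5  d5:5  d6:3  d7:3  d8:4  d9:4  d10:4 — peak 5.
Total crew member-days = 41 over 10 days ⇒ peak ≥ ⌈41/10⌉ = 5, so 5 is optimal.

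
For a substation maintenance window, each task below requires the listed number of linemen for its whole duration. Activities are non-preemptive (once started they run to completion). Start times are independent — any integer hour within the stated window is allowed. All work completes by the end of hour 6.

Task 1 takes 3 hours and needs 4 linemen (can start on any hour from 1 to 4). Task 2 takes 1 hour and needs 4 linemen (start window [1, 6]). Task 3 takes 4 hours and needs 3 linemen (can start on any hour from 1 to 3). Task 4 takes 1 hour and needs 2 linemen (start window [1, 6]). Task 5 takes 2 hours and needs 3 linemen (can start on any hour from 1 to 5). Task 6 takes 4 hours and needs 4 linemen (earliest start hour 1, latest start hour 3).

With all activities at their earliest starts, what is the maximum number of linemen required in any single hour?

Early-start schedule: Task 1@1, Task 2@1, Task 3@1, Task 4@1, Task 5@1, Task 6@1.
Load per hour: hour 1: 20, hour 2: 14, hour 3: 11, hour 4: 7, hour 5: 0, hour 6: 0.
Peak is 20.

20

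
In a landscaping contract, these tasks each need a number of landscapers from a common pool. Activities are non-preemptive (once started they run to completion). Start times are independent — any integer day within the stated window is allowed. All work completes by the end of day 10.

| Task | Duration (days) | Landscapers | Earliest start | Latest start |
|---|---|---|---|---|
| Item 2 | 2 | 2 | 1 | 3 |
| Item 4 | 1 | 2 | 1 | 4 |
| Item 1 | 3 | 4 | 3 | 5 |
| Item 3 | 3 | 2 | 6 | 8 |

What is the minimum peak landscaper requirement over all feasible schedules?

Schedule Item 2@1, Item 4@1, Item 1@3, Item 3@6: d1:4  d2:2  d3:4  d4:4  d5:4  d6:2  d7:2  d8:2  d9:0  d10:0 — peak 4.

4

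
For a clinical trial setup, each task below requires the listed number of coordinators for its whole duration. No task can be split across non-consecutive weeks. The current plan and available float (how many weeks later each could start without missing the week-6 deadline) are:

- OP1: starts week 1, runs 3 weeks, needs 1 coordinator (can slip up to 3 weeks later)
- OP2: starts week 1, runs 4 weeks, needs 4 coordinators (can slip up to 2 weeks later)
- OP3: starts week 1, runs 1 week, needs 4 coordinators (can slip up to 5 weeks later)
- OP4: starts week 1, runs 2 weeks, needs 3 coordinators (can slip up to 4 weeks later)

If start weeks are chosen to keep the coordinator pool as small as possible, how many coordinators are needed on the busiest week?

Early-start (OP1@1, OP2@1, OP3@1, OP4@1) gives peak 12: w1:12  w2:8  w3:5  w4:4  w5:0  w6:0.
Shift OP3→5, OP4→4.
Schedule OP1@1, OP2@1, OP3@5, OP4@4: w1:5  w2:5  w3:5  w4:7  w5:7  w6:0 — peak 7.

7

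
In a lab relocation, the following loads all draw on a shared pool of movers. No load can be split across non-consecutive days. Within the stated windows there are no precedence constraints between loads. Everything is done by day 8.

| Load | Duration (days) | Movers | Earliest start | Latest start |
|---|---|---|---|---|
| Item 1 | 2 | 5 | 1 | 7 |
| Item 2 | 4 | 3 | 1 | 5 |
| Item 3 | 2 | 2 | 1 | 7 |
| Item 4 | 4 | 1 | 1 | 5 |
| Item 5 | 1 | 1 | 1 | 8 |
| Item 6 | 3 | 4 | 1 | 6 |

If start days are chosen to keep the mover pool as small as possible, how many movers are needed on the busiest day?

7

Early-start (Item 1@1, Item 2@1, Item 3@1, Item 4@1, Item 5@1, Item 6@1) gives peak 16: d1:16  d2:15  d3:8  d4:4  d5:0  d6:0  d7:0  d8:0.
Shift Item 2→3, Item 3→3, Item 6→5.
Schedule Item 1@1, Item 2@3, Item 3@3, Item 4@1, Item 5@1, Item 6@5: d1:7  d2:6  d3:6  d4:6  d5:7  d6:7  d7:4  d8:0 — peak 7.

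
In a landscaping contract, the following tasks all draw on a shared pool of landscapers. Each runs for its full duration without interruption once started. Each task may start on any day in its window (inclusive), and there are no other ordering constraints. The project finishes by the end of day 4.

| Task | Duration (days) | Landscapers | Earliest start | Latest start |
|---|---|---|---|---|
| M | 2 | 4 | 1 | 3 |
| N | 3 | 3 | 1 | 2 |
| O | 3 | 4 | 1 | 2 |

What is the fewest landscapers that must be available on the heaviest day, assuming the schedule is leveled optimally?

11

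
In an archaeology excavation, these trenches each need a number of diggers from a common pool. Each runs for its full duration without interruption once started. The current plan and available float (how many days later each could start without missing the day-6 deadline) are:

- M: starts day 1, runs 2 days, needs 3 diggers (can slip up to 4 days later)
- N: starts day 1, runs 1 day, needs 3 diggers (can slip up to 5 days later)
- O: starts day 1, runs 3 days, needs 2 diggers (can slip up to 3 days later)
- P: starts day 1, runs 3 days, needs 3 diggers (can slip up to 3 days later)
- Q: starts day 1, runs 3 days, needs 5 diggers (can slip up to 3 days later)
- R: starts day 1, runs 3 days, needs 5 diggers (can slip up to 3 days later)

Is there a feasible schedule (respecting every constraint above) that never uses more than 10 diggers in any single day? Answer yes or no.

yes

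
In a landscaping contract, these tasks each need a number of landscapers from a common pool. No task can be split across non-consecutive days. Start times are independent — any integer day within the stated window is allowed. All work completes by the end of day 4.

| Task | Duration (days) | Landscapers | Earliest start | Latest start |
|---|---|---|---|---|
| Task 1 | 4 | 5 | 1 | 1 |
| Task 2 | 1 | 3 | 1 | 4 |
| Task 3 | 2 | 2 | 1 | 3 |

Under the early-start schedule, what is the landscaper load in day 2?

7

At early start, day 2 has: Task 1, Task 3.
Demand: 5 + 2 = 7.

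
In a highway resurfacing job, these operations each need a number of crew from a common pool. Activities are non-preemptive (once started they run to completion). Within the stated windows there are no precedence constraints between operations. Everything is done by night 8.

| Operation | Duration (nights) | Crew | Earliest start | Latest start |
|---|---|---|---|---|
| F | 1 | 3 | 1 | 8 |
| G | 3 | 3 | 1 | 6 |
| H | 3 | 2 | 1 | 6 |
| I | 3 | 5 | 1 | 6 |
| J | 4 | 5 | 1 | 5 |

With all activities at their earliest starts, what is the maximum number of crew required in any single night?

18

Early-start schedule: F@1, G@1, H@1, I@1, J@1.
Load per night: night 1: 18, night 2: 15, night 3: 15, night 4: 5, night 5: 0, night 6: 0, night 7: 0, night 8: 0.
Peak is 18.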